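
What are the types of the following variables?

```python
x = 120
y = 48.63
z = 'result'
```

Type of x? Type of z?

x is int; z is str

int, str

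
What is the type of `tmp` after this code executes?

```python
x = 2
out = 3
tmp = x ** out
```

int ** positive int returns int (2 ** 3 = 8)

int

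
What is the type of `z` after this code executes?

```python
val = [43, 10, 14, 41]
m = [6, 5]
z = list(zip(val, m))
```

list(zip(...)) returns a list of tuples

list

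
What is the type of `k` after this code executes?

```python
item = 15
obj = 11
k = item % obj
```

int % int returns int (15 % 11 = 4)

int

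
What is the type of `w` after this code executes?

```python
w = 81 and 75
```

'and' returns the last value when all truthy (75, which is int)

int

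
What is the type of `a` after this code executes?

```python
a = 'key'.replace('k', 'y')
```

str.replace() returns str

str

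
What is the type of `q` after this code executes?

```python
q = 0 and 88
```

'and' returns the first falsy value (0, which is int)

int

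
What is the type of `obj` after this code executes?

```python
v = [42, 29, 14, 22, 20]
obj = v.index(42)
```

list.index() returns int

int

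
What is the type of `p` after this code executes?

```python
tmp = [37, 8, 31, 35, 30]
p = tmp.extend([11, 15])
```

list.extend() returns None

NoneType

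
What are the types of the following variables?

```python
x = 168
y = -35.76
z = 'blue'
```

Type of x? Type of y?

x is int; y is float

int, float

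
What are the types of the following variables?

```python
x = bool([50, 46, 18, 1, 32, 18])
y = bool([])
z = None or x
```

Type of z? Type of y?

None or <bool> returns the bool; bool() returns bool

bool, bool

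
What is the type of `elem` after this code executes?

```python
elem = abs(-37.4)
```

abs() of float returns float

float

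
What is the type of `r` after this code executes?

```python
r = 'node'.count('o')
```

str.count() returns int

int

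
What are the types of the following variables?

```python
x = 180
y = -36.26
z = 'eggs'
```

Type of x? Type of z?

x is int; z is str

int, str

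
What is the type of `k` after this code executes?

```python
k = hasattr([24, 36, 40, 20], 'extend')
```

hasattr() returns bool

bool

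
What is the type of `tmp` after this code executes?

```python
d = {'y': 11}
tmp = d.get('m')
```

dict.get() returns None when key 'm' is not found and no default given

NoneType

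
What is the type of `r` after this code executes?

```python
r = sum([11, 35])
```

sum() of ints returns int

int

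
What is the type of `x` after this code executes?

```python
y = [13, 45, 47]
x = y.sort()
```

list.sort() returns None (sorts in place)

NoneType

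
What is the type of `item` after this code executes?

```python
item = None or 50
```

'or' with None returns the other value (50, int)

int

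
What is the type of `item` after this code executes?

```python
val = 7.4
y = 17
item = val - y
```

float - int returns float (7.4 - 17 = -9.6)

float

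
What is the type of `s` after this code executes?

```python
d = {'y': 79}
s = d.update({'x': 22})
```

dict.update() returns None

NoneType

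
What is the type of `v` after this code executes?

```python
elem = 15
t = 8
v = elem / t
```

int / int always returns float in Python 3 (15 / 8 = 1.875)

float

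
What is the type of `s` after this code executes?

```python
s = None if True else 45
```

Ternary: condition is True, if branch (None) taken → NoneType

NoneType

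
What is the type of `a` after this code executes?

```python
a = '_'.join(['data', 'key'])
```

str.join() returns str

str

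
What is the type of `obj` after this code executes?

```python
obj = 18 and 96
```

'and' returns the last value when all truthy (96, which is int)

int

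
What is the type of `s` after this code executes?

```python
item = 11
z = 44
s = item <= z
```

Comparison operators return bool

bool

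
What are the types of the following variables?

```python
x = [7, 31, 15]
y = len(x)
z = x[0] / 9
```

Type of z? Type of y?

int / int returns float; len() returns int

float, int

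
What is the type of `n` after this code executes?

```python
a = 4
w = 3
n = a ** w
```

int ** positive int returns int (4 ** 3 = 64)

int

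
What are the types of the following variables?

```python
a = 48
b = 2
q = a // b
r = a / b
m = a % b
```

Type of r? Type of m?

int / int returns float; int % int returns int

float, int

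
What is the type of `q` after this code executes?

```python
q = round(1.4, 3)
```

round() with ndigits arg returns float

float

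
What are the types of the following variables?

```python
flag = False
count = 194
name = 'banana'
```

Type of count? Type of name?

count is int; name is str

int, str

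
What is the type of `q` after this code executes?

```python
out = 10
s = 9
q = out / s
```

int / int always returns float in Python 3 (10 / 9 = 1.11111)

float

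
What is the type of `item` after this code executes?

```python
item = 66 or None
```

'or' returns first truthy value (66, int)

int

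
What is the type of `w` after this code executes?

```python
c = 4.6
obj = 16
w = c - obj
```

float - int returns float (4.6 - 16 = -11.4)

float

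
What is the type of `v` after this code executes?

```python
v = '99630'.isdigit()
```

str.isdigit() returns bool

bool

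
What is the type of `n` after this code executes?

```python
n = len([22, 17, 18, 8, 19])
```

len() always returns int

int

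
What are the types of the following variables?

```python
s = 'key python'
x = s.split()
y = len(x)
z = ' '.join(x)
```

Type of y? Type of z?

len() returns int; str.join() returns str

int, str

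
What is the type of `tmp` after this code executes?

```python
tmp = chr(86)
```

chr() returns str (single character)

str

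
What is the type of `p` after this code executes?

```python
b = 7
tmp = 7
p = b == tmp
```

Equality comparison returns bool

bool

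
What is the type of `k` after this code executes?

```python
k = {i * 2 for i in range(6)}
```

A set comprehension {expr for x in iterable} produces a set

set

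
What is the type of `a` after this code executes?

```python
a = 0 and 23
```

'and' returns the first falsy value (0, which is int)

int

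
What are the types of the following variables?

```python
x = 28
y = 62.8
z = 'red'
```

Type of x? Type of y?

x is int; y is float

int, float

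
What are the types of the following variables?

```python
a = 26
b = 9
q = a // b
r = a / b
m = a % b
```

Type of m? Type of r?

int % int returns int; int / int returns float

int, float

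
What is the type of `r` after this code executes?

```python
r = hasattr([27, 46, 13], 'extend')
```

hasattr() returns bool

bool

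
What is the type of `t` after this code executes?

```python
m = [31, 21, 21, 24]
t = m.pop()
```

list.pop() returns the popped element (int here)

int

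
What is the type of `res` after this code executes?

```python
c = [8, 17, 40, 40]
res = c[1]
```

Indexing a list of ints returns int (c[1] = 17)

int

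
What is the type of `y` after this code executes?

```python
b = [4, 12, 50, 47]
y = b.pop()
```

list.pop() returns the popped element (int here)

int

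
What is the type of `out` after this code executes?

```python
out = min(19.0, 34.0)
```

min() of floats returns float

float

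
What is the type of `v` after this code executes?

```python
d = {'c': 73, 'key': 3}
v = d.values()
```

.values() returns a dict_values view object

dict_values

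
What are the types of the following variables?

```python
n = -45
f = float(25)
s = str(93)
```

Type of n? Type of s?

n is int; s is str

int, str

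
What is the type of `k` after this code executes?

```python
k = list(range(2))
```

list(range(...)) returns list

list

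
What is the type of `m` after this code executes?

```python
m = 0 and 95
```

'and' returns the first falsy value (0, which is int)

int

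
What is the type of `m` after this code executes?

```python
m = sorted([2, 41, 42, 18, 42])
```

sorted() always returns list

list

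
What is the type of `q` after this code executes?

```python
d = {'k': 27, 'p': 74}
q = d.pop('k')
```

dict.pop() returns the value (int)

int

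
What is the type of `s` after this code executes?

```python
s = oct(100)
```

oct() returns str representation

str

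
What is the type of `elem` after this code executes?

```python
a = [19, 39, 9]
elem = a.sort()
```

list.sort() returns None (sorts in place)

NoneType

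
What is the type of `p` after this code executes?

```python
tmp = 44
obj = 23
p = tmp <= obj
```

Comparison operators return bool

bool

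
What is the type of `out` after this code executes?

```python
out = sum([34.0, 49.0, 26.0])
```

sum() of floats returns float

float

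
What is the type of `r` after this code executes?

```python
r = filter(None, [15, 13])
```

filter() returns a filter iterator object

filter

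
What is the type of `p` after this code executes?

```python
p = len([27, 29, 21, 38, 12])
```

len() always returns int

int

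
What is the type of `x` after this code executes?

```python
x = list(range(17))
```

list(range(...)) returns list

list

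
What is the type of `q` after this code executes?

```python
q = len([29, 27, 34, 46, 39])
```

len() always returns int

int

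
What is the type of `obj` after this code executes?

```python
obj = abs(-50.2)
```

abs() of float returns float

float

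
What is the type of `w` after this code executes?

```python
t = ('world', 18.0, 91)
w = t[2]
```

Index 2 of tuple is 91 which is int

int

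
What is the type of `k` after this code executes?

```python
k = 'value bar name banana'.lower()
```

str.lower() returns str

str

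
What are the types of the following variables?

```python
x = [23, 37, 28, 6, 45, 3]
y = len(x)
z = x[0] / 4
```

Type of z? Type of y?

int / int returns float; len() returns int

float, int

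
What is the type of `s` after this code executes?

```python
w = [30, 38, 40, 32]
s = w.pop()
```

list.pop() returns the popped element (int here)

int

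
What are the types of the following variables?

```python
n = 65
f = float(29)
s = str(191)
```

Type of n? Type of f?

n is int; f is float

int, float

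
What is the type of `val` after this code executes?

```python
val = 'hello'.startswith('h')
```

str.startswith() returns bool

bool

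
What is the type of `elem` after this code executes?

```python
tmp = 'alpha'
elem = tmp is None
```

'is' comparison returns bool

bool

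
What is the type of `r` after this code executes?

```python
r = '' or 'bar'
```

'or' returns first truthy value ('bar', which is str)

str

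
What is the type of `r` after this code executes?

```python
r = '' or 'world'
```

'or' returns first truthy value ('world', which is str)

str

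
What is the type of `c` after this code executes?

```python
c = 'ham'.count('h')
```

str.count() returns int

int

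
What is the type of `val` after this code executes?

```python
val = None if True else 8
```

Ternary: condition is True, if branch (None) taken → NoneType

NoneType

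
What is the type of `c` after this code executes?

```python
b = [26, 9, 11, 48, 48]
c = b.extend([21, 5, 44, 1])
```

list.extend() returns None

NoneType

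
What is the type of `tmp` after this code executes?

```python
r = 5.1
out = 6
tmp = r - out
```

float - int returns float (5.1 - 6 = -0.9)

float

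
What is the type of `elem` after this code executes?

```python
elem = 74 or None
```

'or' returns first truthy value (74, int)

int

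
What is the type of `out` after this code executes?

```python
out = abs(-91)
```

abs() of int returns int

int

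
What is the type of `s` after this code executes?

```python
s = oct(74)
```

oct() returns str representation

str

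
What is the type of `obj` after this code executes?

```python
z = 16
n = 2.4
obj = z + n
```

int + float returns float (16 + 2.4 = 18.4)

float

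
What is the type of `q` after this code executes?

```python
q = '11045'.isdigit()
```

str.isdigit() returns bool

bool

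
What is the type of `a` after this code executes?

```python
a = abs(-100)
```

abs() of int returns int

int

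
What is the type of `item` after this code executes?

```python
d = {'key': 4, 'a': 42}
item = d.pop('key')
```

dict.pop() returns the value (int)

int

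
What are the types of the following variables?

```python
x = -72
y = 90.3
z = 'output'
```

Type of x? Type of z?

x is int; z is str

int, str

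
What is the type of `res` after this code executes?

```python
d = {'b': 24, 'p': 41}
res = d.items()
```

dict.items() returns a dict_items view

dict_items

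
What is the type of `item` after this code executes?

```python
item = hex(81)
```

hex() returns str representation

str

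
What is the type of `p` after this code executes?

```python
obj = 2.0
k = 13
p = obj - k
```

float - int returns float (2.0 - 13 = -11.0)

float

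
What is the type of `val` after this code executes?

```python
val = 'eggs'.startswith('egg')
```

str.startswith() returns bool

bool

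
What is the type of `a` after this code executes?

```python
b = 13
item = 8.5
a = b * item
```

int * float returns float (13 * 8.5 = 110.5)

float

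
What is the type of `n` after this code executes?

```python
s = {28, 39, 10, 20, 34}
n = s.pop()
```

Popping from a set of ints returns int

int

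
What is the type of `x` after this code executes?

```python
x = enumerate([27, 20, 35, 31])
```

enumerate() returns an enumerate iterator object

enumerate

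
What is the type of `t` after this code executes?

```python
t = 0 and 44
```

'and' returns the first falsy value (0, which is int)

int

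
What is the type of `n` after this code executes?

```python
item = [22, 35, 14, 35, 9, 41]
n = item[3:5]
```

Slicing a list always returns a list

list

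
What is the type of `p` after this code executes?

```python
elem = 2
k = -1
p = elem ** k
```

int ** negative int returns float

float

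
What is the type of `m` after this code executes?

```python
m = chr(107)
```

chr() returns str (single character)

str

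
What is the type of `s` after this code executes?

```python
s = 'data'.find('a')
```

str.find() returns int (index, or -1)

int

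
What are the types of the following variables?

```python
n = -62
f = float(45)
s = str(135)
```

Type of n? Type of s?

n is int; s is str

int, str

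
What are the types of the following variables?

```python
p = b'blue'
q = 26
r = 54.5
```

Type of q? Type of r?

q is int; r is float

int, float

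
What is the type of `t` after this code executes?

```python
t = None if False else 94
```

Ternary: condition is False, else branch (94) taken → int

int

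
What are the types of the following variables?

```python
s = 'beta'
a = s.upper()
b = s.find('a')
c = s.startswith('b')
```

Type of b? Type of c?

str.find() returns int; str.startswith() returns bool

int, bool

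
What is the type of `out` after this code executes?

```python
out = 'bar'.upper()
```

str.upper() returns str

str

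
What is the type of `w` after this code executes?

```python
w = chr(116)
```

chr() returns str (single character)

str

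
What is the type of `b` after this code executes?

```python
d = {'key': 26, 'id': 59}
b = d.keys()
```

.keys() returns a dict_keys view object

dict_keys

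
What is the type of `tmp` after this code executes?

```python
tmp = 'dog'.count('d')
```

str.count() returns int

int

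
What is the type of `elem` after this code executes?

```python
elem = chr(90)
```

chr() returns str (single character)

str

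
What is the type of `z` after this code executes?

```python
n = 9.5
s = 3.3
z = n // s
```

float // float returns float (floor division preserves float type)

float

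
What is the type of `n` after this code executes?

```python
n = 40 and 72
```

'and' returns the last value when all truthy (72, which is int)

int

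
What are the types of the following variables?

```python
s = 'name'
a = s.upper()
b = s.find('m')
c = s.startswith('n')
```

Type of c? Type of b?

str.startswith() returns bool; str.find() returns int

bool, int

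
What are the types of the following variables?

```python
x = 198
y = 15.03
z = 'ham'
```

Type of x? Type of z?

x is int; z is str

int, str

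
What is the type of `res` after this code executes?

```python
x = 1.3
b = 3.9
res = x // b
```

float // float returns float (floor division preserves float type)

float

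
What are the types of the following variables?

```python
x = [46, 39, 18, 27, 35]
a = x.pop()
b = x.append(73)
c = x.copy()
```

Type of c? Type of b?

list.copy() returns list; list.append() returns None

list, NoneType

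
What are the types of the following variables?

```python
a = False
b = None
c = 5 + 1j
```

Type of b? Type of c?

b is NoneType; c is complex

NoneType, complex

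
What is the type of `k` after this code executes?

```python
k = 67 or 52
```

'or' returns the first truthy value (67, which is int)

int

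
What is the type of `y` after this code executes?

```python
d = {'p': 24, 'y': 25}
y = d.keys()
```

.keys() returns a dict_keys view object

dict_keys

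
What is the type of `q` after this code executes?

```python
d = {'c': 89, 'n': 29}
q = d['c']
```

Accessing dict[str, int] with key 'c' returns int value 89

int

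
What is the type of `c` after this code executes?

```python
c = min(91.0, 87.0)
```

min() of floats returns float

float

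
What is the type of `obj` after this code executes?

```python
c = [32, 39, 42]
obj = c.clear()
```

list.clear() returns None

NoneType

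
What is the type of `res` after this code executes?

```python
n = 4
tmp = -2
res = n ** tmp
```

int ** negative int returns float

float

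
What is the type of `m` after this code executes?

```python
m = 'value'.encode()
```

str.encode() returns bytes

bytes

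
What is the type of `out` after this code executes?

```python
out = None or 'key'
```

'or' with None returns the other value ('key', str)

str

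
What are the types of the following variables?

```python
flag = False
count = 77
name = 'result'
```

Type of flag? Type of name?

flag is bool; name is str

bool, str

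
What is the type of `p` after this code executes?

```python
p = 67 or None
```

'or' returns first truthy value (67, int)

int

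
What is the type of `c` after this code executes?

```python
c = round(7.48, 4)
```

round() with ndigits arg returns float

float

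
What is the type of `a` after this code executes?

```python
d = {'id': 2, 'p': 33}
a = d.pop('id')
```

dict.pop() returns the value (int)

int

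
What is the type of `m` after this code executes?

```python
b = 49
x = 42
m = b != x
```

Comparison operators return bool

bool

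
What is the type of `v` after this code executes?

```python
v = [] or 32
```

'or' returns first truthy value (32, which is int)

int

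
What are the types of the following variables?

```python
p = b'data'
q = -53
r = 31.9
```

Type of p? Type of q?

p is bytes; q is int

bytes, int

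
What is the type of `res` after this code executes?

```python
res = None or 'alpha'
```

'or' with None returns the other value ('alpha', str)

str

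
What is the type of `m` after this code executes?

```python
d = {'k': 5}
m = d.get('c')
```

dict.get() returns None when key 'c' is not found and no default given

NoneType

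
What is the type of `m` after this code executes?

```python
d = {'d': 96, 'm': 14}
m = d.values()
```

.values() returns a dict_values view object

dict_values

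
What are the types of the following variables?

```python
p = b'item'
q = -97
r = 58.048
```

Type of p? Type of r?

p is bytes; r is float

bytes, float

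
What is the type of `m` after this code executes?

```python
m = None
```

None has type NoneType

NoneType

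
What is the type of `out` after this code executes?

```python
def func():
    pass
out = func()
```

A function with no return statement returns None

NoneType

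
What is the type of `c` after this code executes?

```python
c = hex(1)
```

hex() returns str representation

str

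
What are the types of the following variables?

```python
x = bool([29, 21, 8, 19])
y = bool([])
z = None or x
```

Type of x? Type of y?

bool() returns bool; bool() returns bool

bool, bool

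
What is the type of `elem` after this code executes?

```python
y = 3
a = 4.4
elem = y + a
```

int + float returns float (3 + 4.4 = 7.4)

float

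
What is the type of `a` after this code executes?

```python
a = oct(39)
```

oct() returns str representation

str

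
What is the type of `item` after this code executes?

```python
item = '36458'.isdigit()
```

str.isdigit() returns bool

bool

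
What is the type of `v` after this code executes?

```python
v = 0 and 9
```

'and' returns the first falsy value (0, which is int)

int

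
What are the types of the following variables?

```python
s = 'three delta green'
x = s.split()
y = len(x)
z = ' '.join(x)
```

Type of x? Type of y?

str.split() returns list; len() returns int

list, int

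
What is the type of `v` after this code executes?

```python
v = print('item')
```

print() returns None

NoneType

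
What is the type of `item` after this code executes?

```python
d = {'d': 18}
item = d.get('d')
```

dict.get() returns the value (int) when key is found

int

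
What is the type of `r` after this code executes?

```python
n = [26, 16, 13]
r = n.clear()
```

list.clear() returns None

NoneType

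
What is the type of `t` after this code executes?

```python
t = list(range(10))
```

list(range(...)) returns list

list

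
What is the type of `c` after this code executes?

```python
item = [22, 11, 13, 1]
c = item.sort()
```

list.sort() returns None (sorts in place)

NoneType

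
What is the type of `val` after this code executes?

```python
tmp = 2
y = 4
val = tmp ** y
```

int ** positive int returns int (2 ** 4 = 16)

int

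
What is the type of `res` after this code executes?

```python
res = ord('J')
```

ord() returns int (Unicode code point)

int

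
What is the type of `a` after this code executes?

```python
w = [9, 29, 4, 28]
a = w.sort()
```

list.sort() returns None (sorts in place)

NoneType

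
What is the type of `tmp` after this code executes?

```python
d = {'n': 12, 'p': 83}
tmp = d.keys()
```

.keys() returns a dict_keys view object

dict_keys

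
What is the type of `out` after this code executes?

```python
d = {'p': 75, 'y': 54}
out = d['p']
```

Accessing dict[str, int] with key 'p' returns int value 75

int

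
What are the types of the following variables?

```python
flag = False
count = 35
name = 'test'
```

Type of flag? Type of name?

flag is bool; name is str

bool, str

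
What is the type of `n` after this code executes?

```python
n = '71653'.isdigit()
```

str.isdigit() returns bool

bool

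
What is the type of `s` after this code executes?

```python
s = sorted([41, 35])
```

sorted() always returns list

list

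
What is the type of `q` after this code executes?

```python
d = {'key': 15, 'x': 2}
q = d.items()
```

dict.items() returns a dict_items view

dict_items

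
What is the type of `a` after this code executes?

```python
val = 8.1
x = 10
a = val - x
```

float - int returns float (8.1 - 10 = -1.9)

float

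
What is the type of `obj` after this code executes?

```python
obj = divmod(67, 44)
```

divmod() returns a tuple (quotient, remainder)

tuple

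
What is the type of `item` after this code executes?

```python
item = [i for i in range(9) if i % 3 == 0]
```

A list comprehension [...] produces a list

list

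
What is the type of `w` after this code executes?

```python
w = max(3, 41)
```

max() of ints returns int

int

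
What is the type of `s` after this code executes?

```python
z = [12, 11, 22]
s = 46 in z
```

'in' operator returns bool

bool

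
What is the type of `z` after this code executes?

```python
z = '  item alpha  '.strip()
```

str.strip() returns str

str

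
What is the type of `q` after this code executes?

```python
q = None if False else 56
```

Ternary: condition is False, else branch (56) taken → int

int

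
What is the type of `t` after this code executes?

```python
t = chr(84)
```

chr() returns str (single character)

str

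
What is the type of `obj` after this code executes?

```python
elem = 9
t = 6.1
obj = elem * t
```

int * float returns float (9 * 6.1 = 54.9)

float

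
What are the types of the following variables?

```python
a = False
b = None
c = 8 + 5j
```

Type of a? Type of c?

a is bool; c is complex

bool, complex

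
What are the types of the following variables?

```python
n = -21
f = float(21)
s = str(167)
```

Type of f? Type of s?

f is float; s is str

float, str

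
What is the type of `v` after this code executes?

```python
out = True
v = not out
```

'not' always returns bool

bool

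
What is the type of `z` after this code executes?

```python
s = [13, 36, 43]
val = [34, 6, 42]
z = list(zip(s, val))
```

list(zip(...)) returns a list of tuples

list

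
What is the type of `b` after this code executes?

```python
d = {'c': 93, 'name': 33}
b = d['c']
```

Accessing dict[str, int] with key 'c' returns int value 93

int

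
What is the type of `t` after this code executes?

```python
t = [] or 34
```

'or' returns first truthy value (34, which is int)

int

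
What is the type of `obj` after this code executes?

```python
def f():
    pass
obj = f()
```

A function with no return statement returns None

NoneType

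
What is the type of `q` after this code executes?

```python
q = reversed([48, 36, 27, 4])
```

reversed() on a list returns a list_reverseiterator

list_reverseiterator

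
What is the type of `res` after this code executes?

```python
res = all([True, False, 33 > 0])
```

all() returns bool

bool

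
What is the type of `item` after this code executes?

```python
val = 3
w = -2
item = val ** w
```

int ** negative int returns float

float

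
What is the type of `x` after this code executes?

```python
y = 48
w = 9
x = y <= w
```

Comparison operators return bool

bool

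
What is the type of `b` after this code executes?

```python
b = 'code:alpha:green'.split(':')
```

str.split() returns list

list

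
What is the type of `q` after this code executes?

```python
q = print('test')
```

print() returns None

NoneType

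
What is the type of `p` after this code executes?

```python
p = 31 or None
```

'or' returns first truthy value (31, int)

int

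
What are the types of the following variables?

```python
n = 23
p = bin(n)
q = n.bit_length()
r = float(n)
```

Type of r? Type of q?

float() returns float; int.bit_length() returns int

float, int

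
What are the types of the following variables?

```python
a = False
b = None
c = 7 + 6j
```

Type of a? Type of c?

a is bool; c is complex

bool, complex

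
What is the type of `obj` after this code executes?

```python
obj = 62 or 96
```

'or' returns the first truthy value (62, which is int)

int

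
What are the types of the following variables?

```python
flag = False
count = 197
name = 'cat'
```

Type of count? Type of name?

count is int; name is str

int, str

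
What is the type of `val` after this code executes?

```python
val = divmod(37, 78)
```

divmod() returns a tuple (quotient, remainder)

tuple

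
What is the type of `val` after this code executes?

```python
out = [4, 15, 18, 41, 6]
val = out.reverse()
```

list.reverse() returns None

NoneType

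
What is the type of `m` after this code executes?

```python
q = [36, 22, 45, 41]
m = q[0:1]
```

Slicing a list always returns a list

list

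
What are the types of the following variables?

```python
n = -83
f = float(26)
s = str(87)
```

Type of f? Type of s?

f is float; s is str

float, str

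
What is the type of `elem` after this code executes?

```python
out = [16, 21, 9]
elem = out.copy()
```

list.copy() returns list

list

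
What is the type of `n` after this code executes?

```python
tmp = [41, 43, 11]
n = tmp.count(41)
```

list.count() returns int

int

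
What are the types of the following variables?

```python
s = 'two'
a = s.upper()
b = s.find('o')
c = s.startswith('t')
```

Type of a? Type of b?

str.upper() returns str; str.find() returns int

str, int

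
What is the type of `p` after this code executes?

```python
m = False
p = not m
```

'not' always returns bool

bool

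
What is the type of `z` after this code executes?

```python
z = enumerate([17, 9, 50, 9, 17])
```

enumerate() returns an enumerate iterator object

enumerate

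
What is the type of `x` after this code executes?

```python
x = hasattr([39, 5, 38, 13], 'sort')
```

hasattr() returns bool

bool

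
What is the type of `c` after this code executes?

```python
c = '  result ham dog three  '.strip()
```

str.strip() returns str

str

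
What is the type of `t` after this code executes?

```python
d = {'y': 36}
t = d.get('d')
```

dict.get() returns None when key 'd' is not found and no default given

NoneType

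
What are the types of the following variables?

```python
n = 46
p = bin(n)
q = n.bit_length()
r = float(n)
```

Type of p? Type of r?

bin() returns str; float() returns float

str, float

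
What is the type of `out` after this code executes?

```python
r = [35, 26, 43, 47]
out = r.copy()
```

list.copy() returns list

list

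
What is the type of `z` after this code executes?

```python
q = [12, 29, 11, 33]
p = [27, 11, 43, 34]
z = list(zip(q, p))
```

list(zip(...)) returns a list of tuples

list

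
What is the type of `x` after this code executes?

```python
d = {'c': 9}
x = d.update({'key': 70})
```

dict.update() returns None

NoneType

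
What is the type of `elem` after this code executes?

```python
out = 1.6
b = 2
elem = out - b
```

float - int returns float (1.6 - 2 = -0.4)

float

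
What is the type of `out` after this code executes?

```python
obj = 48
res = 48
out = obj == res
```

Equality comparison returns bool

bool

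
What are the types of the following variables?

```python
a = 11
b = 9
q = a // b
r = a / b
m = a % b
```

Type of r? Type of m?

int / int returns float; int % int returns int

float, int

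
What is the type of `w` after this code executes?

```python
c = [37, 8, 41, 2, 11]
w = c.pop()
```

list.pop() returns the popped element (int here)

int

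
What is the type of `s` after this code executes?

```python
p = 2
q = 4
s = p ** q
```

int ** positive int returns int (2 ** 4 = 16)

int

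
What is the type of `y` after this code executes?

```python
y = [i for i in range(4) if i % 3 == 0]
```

A list comprehension [...] produces a list

list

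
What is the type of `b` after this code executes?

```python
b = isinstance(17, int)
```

isinstance() returns bool

bool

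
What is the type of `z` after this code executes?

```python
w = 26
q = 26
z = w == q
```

Equality comparison returns bool

bool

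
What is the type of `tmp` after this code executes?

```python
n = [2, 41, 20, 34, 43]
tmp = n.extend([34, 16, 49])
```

list.extend() returns None

NoneType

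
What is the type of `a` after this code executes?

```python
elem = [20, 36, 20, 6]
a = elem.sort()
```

list.sort() returns None (sorts in place)

NoneType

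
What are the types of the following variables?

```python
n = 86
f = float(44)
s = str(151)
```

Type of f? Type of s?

f is float; s is str

float, str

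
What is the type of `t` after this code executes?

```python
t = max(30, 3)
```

max() of ints returns int

int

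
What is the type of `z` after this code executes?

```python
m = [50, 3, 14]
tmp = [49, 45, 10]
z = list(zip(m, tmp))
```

list(zip(...)) returns a list of tuples

list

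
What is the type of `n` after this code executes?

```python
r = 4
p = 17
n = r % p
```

int % int returns int (4 % 17 = 4)

int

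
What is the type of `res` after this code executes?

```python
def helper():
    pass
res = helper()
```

A function with no return statement returns None

NoneType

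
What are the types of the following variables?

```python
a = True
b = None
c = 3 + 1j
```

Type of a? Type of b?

a is bool; b is NoneType

bool, NoneType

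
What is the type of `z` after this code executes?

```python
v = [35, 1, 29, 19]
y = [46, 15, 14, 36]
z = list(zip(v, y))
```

list(zip(...)) returns a list of tuples

list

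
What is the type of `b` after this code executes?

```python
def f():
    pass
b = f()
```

A function with no return statement returns None

NoneType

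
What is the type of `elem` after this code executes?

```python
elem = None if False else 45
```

Ternary: condition is False, else branch (45) taken → int

int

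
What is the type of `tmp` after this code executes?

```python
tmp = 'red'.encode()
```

str.encode() returns bytes

bytes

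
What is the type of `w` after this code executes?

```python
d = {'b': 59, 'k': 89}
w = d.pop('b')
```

dict.pop() returns the value (int)

int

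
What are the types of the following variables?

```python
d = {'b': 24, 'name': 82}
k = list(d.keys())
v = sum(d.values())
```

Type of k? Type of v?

list(...) returns list; sum of int values returns int

list, int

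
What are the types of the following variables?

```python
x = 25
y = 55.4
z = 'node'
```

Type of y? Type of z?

y is float; z is str

float, str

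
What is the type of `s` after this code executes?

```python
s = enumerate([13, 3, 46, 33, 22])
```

enumerate() returns an enumerate iterator object

enumerate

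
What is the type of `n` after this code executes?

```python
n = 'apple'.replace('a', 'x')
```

str.replace() returns str

str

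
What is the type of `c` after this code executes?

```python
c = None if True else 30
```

Ternary: condition is True, if branch (None) taken → NoneType

NoneType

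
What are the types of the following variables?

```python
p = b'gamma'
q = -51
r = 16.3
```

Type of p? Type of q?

p is bytes; q is int

bytes, int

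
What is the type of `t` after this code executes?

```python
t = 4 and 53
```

'and' returns the last value when all truthy (53, which is int)

int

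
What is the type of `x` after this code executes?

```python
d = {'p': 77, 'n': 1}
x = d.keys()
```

.keys() returns a dict_keys view object

dict_keys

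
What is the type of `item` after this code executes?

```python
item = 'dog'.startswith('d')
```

str.startswith() returns bool

bool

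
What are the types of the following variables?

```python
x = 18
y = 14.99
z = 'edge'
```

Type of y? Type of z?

y is float; z is str

float, str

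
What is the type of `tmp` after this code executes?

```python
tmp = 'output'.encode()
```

str.encode() returns bytes

bytes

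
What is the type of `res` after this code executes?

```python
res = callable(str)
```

callable() returns bool

bool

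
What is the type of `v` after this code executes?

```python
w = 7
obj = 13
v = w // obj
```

int // int returns int (7 // 13 = 0)

int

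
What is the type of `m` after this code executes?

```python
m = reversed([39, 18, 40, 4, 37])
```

reversed() on a list returns a list_reverseiterator

list_reverseiterator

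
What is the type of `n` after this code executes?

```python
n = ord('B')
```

ord() returns int (Unicode code point)

int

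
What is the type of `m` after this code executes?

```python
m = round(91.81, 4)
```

round() with ndigits arg returns float

float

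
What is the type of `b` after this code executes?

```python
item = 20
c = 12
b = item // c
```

int // int returns int (20 // 12 = 1)

int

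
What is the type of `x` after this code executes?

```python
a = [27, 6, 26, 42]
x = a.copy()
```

list.copy() returns list

list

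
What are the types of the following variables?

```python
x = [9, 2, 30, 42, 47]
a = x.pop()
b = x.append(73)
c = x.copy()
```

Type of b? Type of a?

list.append() returns None; list.pop() returns the element (int)

NoneType, int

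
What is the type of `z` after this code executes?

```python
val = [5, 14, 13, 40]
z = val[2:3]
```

Slicing a list always returns a list

list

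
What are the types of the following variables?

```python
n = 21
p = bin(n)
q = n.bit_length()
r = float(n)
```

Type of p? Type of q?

bin() returns str; int.bit_length() returns int

str, int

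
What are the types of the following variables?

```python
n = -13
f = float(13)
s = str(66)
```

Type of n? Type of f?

n is int; f is float

int, float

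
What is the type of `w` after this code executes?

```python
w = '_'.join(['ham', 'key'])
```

str.join() returns str

str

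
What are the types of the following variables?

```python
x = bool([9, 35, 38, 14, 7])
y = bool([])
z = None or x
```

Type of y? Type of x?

bool() returns bool; bool() returns bool

bool, bool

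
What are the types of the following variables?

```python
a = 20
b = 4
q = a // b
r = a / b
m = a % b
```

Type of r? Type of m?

int / int returns float; int % int returns int

float, int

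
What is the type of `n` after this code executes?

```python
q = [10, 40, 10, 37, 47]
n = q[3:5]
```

Slicing a list always returns a list

list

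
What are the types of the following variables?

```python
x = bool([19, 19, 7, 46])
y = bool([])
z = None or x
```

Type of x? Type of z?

bool() returns bool; None or <bool> returns the bool

bool, bool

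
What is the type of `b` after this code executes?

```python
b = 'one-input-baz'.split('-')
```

str.split() returns list

list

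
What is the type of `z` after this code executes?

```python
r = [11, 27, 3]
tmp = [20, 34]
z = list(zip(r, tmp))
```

list(zip(...)) returns a list of tuples

list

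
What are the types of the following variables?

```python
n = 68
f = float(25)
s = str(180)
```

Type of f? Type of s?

f is float; s is str

float, str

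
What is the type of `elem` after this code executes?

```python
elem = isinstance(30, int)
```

isinstance() returns bool

bool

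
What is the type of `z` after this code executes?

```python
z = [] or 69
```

'or' returns first truthy value (69, which is int)

int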